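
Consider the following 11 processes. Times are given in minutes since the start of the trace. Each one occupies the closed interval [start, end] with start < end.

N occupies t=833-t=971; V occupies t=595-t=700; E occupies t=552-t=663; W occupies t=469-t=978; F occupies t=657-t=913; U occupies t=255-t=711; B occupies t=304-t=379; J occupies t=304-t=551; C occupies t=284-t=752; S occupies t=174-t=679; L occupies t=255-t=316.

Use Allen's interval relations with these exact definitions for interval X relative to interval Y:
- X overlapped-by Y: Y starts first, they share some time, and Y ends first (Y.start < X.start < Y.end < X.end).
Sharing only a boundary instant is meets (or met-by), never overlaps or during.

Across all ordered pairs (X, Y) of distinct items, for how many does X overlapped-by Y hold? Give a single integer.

Checking all 110 ordered pairs for relation 'overlapped-by'; matching pairs in alphabetical order:
(B, L): B overlapped-by L ✓
(C, L): C overlapped-by L ✓
(C, S): C overlapped-by S ✓
(C, U): C overlapped-by U ✓
(F, C): F overlapped-by C ✓
(F, E): F overlapped-by E ✓
(F, S): F overlapped-by S ✓
(F, U): F overlapped-by U ✓
(F, V): F overlapped-by V ✓
(J, L): J overlapped-by L ✓
(N, F): N overlapped-by F ✓
(U, S): U overlapped-by S ✓
(V, E): V overlapped-by E ✓
(V, S): V overlapped-by S ✓
(W, C): W overlapped-by C ✓
(W, J): W overlapped-by J ✓
(W, S): W overlapped-by S ✓
(W, U): W overlapped-by U ✓
Count: 18.

18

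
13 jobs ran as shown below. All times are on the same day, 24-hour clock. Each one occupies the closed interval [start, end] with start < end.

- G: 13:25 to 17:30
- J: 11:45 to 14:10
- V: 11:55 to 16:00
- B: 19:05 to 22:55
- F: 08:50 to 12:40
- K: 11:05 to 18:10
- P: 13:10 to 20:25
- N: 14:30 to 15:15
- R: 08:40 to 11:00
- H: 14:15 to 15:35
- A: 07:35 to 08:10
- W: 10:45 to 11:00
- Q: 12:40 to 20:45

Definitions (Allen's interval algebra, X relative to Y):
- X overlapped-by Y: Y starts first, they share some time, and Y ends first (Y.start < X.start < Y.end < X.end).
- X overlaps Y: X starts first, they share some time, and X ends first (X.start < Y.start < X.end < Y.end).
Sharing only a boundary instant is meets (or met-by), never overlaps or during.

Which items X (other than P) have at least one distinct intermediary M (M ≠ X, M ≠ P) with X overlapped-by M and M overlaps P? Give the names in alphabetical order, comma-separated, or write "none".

Target P = [13:10, 20:25].
Intermediaries M with M overlaps P: J, K, V.
Via J — items with X overlapped-by J: G, Q, V.
Via K — items with X overlapped-by K: Q.
Via V — items with X overlapped-by V: G, Q.
Union: G, Q, V.

G, Q, V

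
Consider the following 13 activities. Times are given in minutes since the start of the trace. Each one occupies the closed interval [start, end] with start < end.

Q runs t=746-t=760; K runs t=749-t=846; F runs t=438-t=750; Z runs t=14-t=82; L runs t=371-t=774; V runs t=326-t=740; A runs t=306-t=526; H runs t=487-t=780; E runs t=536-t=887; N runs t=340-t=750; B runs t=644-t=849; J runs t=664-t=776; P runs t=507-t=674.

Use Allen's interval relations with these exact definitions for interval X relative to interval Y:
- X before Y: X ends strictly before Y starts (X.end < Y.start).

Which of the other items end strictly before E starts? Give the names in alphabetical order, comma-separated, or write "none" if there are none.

Target E = [t=536, t=887].
A [t=306, t=526] → before → yes.
B [t=644, t=849] → during → no.
F [t=438, t=750] → overlaps → no.
H [t=487, t=780] → overlaps → no.
J [t=664, t=776] → during → no.
K [t=749, t=846] → during → no.
L [t=371, t=774] → overlaps → no.
N [t=340, t=750] → overlaps → no.
P [t=507, t=674] → overlaps → no.
Q [t=746, t=760] → during → no.
V [t=326, t=740] → overlaps → no.
Z [t=14, t=82] → before → yes.
Result: A, Z.

A, Z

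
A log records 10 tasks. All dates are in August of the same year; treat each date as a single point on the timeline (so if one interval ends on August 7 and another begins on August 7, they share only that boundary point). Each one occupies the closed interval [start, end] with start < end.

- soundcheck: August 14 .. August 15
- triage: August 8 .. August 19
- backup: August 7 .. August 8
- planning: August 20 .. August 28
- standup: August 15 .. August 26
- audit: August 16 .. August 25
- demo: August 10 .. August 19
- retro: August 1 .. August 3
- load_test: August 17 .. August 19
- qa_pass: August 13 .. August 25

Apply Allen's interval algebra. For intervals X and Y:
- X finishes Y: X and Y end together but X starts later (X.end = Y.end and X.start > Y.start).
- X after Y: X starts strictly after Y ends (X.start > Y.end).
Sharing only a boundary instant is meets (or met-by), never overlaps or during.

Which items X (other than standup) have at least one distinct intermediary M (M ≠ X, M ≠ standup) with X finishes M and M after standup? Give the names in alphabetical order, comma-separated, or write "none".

none

Target standup = [August 15, August 26].
Intermediaries M with M after standup: none.
Union: none.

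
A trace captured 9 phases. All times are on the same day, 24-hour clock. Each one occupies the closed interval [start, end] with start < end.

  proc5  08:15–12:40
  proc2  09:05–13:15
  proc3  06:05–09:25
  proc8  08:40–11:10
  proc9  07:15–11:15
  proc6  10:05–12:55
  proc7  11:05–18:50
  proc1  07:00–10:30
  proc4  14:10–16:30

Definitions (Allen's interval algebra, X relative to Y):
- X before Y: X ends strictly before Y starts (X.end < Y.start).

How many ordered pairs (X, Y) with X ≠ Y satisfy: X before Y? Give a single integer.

10

Checking all 72 ordered pairs for relation 'before'; matching pairs in alphabetical order:
(proc1, proc4): proc1 before proc4 ✓
(proc1, proc7): proc1 before proc7 ✓
(proc2, proc4): proc2 before proc4 ✓
(proc3, proc4): proc3 before proc4 ✓
(proc3, proc6): proc3 before proc6 ✓
(proc3, proc7): proc3 before proc7 ✓
(proc5, proc4): proc5 before proc4 ✓
(proc6, proc4): proc6 before proc4 ✓
(proc8, proc4): proc8 before proc4 ✓
(proc9, proc4): proc9 before proc4 ✓
Count: 10.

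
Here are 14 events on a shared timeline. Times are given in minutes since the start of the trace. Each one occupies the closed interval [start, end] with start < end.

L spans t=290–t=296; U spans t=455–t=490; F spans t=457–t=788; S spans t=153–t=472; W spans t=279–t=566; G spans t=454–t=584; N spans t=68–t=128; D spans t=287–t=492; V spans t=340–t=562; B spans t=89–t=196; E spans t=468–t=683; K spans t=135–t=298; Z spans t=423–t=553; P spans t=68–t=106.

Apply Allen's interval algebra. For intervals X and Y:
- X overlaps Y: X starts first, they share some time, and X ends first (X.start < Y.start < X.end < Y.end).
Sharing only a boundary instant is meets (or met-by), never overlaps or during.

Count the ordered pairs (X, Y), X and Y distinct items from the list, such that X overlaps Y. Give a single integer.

33

Checking all 182 ordered pairs for relation 'overlaps'; matching pairs in alphabetical order:
(B, K): B overlaps K ✓
(B, S): B overlaps S ✓
(D, E): D overlaps E ✓
(D, F): D overlaps F ✓
(D, G): D overlaps G ✓
(D, V): D overlaps V ✓
(D, Z): D overlaps Z ✓
(G, E): G overlaps E ✓
(G, F): G overlaps F ✓
(K, D): K overlaps D ✓
(K, S): K overlaps S ✓
(K, W): K overlaps W ✓
(N, B): N overlaps B ✓
(P, B): P overlaps B ✓
(S, D): S overlaps D ✓
(S, E): S overlaps E ✓
(S, F): S overlaps F ✓
(S, G): S overlaps G ✓
(S, U): S overlaps U ✓
(S, V): S overlaps V ✓
(S, W): S overlaps W ✓
(S, Z): S overlaps Z ✓
(U, E): U overlaps E ✓
(U, F): U overlaps F ✓
... plus 9 further pairs not listed.
Count: 33.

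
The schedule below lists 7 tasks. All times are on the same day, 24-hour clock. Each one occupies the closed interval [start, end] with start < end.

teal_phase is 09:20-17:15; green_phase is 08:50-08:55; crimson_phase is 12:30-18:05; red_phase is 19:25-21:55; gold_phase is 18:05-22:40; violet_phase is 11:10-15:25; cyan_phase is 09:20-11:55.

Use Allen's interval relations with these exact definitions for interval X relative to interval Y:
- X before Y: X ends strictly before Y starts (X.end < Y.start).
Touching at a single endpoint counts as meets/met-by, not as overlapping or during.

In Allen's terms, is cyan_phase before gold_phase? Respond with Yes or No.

Yes

cyan_phase = [09:20, 11:55], gold_phase = [18:05, 22:40].
Actual relation of cyan_phase to gold_phase: before.
Asked whether 'before' holds → Yes.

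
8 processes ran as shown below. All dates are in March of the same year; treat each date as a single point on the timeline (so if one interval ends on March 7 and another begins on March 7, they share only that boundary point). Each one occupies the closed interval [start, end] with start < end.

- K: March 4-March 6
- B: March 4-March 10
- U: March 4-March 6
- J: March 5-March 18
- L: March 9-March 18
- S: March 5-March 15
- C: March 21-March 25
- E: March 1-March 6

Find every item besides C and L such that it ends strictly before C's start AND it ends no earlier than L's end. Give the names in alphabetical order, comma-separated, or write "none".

J

Conditions: its end is strictly before C's start (X.end < March 21) AND its end is no earlier than L's end (X.end >= March 18).
B: end March 10 < March 21? ✓; end March 10 >= March 18? ✗ → no.
E: end March 6 < March 21? ✓; end March 6 >= March 18? ✗ → no.
J: end March 18 < March 21? ✓; end March 18 >= March 18? ✓ → yes.
K: end March 6 < March 21? ✓; end March 6 >= March 18? ✗ → no.
S: end March 15 < March 21? ✓; end March 15 >= March 18? ✗ → no.
U: end March 6 < March 21? ✓; end March 6 >= March 18? ✗ → no.
Result: J.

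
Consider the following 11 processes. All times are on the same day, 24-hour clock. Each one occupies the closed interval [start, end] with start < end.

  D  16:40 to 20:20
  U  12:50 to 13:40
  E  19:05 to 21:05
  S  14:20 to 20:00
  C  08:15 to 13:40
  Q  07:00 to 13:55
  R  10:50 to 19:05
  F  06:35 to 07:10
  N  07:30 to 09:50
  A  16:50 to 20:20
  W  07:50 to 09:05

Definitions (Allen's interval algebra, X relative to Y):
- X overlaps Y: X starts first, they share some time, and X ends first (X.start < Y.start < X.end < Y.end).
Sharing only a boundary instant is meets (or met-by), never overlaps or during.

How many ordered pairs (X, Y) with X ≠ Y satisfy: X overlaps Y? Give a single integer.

13

Checking all 110 ordered pairs for relation 'overlaps'; matching pairs in alphabetical order:
(A, E): A overlaps E ✓
(C, R): C overlaps R ✓
(D, E): D overlaps E ✓
(F, Q): F overlaps Q ✓
(N, C): N overlaps C ✓
(Q, R): Q overlaps R ✓
(R, A): R overlaps A ✓
(R, D): R overlaps D ✓
(R, S): R overlaps S ✓
(S, A): S overlaps A ✓
(S, D): S overlaps D ✓
(S, E): S overlaps E ✓
(W, C): W overlaps C ✓
Count: 13.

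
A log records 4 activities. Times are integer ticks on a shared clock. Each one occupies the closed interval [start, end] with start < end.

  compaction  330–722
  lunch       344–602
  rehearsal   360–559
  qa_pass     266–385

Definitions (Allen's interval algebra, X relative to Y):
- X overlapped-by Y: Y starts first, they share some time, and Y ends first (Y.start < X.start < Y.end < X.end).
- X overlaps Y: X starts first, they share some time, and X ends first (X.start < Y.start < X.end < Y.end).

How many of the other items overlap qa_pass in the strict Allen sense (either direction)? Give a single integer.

Target qa_pass = [266, 385].
compaction [330, 722] → overlapped-by → counts.
lunch [344, 602] → overlapped-by → counts.
rehearsal [360, 559] → overlapped-by → counts.
Total: 3.

3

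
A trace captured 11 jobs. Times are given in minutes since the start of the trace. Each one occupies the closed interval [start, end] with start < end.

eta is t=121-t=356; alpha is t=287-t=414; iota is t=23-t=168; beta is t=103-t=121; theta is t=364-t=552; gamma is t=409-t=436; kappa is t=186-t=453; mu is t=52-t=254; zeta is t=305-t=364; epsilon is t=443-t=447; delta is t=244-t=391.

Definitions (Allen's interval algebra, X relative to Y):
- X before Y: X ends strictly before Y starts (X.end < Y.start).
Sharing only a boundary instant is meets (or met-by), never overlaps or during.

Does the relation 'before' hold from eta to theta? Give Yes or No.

Yes

eta = [t=121, t=356], theta = [t=364, t=552].
Actual relation of eta to theta: before.
Asked whether 'before' holds → Yes.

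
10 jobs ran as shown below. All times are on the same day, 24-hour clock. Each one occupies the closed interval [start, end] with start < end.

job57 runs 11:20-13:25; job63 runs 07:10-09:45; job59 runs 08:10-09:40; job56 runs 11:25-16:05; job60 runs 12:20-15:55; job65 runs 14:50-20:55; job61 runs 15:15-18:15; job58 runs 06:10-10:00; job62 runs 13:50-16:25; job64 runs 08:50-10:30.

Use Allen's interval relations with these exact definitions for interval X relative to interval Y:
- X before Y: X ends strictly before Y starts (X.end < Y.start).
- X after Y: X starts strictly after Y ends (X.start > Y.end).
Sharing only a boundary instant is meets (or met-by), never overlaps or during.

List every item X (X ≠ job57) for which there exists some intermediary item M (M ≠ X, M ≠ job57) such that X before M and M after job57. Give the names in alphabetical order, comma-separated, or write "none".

Target job57 = [11:20, 13:25].
Intermediaries M with M after job57: job61, job62, job65.
Via job61 — items with X before job61: job58, job59, job63, job64.
Via job62 — items with X before job62: job58, job59, job63, job64.
Via job65 — items with X before job65: job58, job59, job63, job64.
Union: job58, job59, job63, job64.

job58, job59, job63, job64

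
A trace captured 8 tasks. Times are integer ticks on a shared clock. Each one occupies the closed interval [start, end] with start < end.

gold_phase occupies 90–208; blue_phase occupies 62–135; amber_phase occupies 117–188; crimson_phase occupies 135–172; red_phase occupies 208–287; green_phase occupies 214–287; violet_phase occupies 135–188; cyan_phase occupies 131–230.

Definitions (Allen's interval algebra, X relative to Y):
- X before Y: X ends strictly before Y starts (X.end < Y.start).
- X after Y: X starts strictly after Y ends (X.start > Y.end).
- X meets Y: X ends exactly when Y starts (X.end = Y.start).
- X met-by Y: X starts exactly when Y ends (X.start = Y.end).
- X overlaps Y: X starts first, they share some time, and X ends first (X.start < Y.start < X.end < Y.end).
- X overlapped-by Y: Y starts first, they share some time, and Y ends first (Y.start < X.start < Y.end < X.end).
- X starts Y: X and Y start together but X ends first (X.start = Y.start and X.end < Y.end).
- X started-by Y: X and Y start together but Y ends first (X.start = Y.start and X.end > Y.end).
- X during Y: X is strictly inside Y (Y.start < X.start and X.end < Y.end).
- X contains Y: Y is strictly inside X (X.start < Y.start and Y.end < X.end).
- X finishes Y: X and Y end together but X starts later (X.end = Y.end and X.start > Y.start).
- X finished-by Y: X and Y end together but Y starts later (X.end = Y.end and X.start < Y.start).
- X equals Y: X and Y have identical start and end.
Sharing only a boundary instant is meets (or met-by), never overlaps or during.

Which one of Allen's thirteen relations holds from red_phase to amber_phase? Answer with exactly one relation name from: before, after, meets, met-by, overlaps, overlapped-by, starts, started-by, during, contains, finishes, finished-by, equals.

after

red_phase = [208, 287]; amber_phase = [117, 188].
Compare endpoints: red_phase.start > amber_phase.start, red_phase.start > amber_phase.end, red_phase.end > amber_phase.start, red_phase.end > amber_phase.end.
That pattern is 'after'.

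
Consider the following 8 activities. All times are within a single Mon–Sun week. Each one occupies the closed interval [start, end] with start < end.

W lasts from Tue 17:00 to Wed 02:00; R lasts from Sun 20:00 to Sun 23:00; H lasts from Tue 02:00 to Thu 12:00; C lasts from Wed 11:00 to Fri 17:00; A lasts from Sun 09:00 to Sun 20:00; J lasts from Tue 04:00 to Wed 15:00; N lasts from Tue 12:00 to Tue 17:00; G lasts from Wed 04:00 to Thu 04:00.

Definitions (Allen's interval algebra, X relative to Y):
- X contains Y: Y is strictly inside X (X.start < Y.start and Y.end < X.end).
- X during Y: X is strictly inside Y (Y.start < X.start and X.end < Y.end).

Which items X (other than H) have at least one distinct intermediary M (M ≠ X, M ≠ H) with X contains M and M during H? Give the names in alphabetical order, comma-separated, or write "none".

J

Target H = [Tue 02:00, Thu 12:00].
Intermediaries M with M during H: G, J, N, W.
Via G — items with X contains G: none.
Via J — items with X contains J: none.
Via N — items with X contains N: J.
Via W — items with X contains W: J.
Union: J.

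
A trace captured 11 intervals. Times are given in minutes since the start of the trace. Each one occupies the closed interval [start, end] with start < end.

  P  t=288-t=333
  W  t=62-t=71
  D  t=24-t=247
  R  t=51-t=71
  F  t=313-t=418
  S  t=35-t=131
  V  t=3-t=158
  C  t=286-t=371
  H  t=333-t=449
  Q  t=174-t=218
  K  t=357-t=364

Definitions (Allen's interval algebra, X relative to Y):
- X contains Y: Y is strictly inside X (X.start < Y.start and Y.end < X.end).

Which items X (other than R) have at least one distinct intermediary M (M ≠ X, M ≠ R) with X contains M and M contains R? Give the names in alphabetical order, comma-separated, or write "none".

Target R = [t=51, t=71].
Intermediaries M with M contains R: D, S, V.
Via D — items with X contains D: none.
Via S — items with X contains S: D, V.
Via V — items with X contains V: none.
Union: D, V.

D, V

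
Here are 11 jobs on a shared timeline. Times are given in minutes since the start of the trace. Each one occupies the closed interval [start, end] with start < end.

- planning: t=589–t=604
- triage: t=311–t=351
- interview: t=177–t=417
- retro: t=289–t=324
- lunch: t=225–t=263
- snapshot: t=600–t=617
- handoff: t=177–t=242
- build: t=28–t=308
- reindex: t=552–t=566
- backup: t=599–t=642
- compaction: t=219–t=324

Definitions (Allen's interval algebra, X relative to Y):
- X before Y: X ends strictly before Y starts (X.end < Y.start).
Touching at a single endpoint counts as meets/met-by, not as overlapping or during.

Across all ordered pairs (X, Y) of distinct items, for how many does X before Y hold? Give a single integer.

Checking all 110 ordered pairs for relation 'before'; matching pairs in alphabetical order:
(build, backup): build before backup ✓
(build, planning): build before planning ✓
(build, reindex): build before reindex ✓
(build, snapshot): build before snapshot ✓
(build, triage): build before triage ✓
(compaction, backup): compaction before backup ✓
(compaction, planning): compaction before planning ✓
(compaction, reindex): compaction before reindex ✓
(compaction, snapshot): compaction before snapshot ✓
(handoff, backup): handoff before backup ✓
(handoff, planning): handoff before planning ✓
(handoff, reindex): handoff before reindex ✓
(handoff, retro): handoff before retro ✓
(handoff, snapshot): handoff before snapshot ✓
(handoff, triage): handoff before triage ✓
(interview, backup): interview before backup ✓
(interview, planning): interview before planning ✓
(interview, reindex): interview before reindex ✓
(interview, snapshot): interview before snapshot ✓
(lunch, backup): lunch before backup ✓
(lunch, planning): lunch before planning ✓
(lunch, reindex): lunch before reindex ✓
(lunch, retro): lunch before retro ✓
(lunch, snapshot): lunch before snapshot ✓
... plus 12 further pairs not listed.
Count: 36.

36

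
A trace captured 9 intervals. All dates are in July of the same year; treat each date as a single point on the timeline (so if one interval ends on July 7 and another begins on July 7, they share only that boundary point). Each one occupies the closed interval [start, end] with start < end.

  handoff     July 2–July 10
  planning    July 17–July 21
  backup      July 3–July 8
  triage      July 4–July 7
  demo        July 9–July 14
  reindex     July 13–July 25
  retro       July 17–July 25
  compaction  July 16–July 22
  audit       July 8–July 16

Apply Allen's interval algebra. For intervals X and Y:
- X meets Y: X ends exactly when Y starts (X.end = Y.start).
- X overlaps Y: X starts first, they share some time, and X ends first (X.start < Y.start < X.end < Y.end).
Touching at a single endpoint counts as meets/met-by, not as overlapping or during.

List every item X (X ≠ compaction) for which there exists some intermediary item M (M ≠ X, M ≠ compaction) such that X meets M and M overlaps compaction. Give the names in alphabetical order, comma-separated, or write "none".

none

Target compaction = [July 16, July 22].
Intermediaries M with M overlaps compaction: none.
Union: none.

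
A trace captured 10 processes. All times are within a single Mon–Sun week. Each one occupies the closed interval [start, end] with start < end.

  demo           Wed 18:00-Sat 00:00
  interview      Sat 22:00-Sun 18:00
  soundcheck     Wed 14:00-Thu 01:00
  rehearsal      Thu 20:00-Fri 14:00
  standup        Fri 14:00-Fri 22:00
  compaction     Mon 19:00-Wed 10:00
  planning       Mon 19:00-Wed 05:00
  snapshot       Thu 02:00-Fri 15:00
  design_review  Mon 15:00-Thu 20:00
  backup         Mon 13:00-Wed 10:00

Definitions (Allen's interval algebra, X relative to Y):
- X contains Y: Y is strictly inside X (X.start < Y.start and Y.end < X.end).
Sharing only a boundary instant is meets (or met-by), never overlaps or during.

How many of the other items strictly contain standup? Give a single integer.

1

Target standup = [Fri 14:00, Fri 22:00].
backup [Mon 13:00, Wed 10:00] → before → no.
compaction [Mon 19:00, Wed 10:00] → before → no.
demo [Wed 18:00, Sat 00:00] → contains → counts.
design_review [Mon 15:00, Thu 20:00] → before → no.
interview [Sat 22:00, Sun 18:00] → after → no.
planning [Mon 19:00, Wed 05:00] → before → no.
rehearsal [Thu 20:00, Fri 14:00] → meets → no.
snapshot [Thu 02:00, Fri 15:00] → overlaps → no.
soundcheck [Wed 14:00, Thu 01:00] → before → no.
Total: 1.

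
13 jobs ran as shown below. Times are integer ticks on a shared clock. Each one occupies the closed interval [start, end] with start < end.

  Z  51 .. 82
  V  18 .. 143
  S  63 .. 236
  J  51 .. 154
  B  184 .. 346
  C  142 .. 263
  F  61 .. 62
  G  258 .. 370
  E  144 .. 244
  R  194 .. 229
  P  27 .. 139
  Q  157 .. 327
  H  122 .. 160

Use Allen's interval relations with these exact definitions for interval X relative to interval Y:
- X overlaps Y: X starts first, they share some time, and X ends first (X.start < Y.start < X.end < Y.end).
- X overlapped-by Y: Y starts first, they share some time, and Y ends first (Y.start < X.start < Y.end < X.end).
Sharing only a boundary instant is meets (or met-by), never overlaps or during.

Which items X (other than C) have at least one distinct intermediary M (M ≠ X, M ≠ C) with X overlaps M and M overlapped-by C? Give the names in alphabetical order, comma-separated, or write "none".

B, E, H, Q, S

Target C = [142, 263].
Intermediaries M with M overlapped-by C: B, G, Q.
Via B — items with X overlaps B: E, Q, S.
Via G — items with X overlaps G: B, Q.
Via Q — items with X overlaps Q: E, H, S.
Union: B, E, H, Q, S.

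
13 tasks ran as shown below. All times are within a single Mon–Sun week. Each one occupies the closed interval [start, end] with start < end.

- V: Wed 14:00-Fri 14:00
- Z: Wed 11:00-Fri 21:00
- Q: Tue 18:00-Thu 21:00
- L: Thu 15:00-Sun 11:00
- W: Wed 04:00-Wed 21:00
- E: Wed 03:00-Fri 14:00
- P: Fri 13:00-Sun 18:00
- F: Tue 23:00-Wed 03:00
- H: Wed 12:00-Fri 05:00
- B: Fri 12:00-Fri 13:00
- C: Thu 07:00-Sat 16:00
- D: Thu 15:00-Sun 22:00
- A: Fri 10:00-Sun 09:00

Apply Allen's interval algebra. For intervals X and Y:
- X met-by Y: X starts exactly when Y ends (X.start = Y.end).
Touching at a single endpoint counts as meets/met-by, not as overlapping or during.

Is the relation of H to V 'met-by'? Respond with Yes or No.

No

H = [Wed 12:00, Fri 05:00], V = [Wed 14:00, Fri 14:00].
Actual relation of H to V: overlaps.
Asked whether 'met-by' holds → No.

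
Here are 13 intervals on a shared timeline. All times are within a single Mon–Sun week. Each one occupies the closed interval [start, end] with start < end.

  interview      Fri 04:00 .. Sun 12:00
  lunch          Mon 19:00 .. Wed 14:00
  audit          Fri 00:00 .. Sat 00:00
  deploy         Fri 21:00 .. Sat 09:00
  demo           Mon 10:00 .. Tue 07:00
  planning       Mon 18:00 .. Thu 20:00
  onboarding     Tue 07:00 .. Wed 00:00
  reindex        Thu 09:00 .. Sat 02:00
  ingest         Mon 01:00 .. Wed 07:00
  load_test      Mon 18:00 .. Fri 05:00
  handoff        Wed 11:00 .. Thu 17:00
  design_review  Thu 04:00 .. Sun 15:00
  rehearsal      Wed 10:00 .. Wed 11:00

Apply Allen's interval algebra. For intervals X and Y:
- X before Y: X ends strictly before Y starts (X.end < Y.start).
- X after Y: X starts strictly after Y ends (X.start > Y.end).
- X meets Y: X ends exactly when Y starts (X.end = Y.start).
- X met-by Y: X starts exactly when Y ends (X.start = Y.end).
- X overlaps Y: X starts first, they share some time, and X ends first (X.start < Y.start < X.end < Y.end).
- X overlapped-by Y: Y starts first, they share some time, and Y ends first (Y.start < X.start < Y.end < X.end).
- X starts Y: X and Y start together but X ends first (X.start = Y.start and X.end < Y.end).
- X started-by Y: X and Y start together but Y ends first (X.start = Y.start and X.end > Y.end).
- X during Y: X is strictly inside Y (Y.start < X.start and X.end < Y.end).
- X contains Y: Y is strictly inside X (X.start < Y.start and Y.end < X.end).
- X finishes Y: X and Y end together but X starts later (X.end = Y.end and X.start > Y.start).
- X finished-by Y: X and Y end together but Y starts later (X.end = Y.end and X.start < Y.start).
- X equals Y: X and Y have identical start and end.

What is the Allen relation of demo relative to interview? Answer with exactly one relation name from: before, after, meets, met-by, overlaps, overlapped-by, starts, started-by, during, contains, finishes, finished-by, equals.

before

demo = [Mon 10:00, Tue 07:00]; interview = [Fri 04:00, Sun 12:00].
Compare endpoints: demo.start < interview.start, demo.start < interview.end, demo.end < interview.start, demo.end < interview.end.
That pattern is 'before'.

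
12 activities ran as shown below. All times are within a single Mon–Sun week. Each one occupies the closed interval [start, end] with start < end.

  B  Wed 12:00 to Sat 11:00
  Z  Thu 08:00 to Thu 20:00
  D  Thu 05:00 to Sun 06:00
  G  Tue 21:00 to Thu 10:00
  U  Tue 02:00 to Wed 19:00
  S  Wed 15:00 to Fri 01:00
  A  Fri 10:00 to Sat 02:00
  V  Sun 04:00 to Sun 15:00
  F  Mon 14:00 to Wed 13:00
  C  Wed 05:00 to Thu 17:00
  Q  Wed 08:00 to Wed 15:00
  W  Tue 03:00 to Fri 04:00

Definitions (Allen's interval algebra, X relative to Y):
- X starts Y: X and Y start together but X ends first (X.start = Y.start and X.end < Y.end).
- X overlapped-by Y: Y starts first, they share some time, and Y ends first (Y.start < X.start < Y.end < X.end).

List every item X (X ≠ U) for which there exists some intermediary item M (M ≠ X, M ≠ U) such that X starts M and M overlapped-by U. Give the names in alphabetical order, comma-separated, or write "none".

Target U = [Tue 02:00, Wed 19:00].
Intermediaries M with M overlapped-by U: B, C, G, S, W.
Via B — items with X starts B: none.
Via C — items with X starts C: none.
Via G — items with X starts G: none.
Via S — items with X starts S: none.
Via W — items with X starts W: none.
Union: none.

none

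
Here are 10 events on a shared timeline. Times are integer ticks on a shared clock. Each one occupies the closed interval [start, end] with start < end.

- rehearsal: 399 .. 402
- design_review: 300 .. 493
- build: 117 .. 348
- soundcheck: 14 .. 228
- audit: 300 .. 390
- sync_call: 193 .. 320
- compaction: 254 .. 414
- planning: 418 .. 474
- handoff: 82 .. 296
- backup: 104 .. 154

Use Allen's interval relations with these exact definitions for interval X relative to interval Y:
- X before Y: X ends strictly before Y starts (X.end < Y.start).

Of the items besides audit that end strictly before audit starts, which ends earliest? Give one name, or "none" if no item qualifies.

backup

Target audit = [300, 390].
backup [104, 154] → before → candidate.
build [117, 348] → overlaps → excluded.
compaction [254, 414] → contains → excluded.
design_review [300, 493] → started-by → excluded.
handoff [82, 296] → before → candidate.
planning [418, 474] → after → excluded.
rehearsal [399, 402] → after → excluded.
soundcheck [14, 228] → before → candidate.
sync_call [193, 320] → overlaps → excluded.
Among candidates, earliest end is 154 → backup.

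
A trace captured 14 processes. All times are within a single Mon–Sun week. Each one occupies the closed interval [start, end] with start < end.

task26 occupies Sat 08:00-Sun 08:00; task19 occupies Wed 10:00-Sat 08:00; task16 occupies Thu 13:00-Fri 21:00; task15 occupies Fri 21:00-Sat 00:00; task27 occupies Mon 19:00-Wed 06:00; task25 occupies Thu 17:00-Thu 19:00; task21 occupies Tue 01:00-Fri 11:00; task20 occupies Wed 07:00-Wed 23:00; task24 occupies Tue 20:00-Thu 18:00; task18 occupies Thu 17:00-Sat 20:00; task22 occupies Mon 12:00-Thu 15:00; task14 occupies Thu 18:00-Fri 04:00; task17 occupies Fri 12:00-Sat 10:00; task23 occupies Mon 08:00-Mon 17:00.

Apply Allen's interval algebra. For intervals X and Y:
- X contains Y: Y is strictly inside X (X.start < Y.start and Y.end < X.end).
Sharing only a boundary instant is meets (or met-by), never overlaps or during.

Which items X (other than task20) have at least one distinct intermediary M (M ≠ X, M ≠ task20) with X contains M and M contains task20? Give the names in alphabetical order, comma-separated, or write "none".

Target task20 = [Wed 07:00, Wed 23:00].
Intermediaries M with M contains task20: task21, task22, task24.
Via task21 — items with X contains task21: none.
Via task22 — items with X contains task22: none.
Via task24 — items with X contains task24: task21.
Union: task21.

task21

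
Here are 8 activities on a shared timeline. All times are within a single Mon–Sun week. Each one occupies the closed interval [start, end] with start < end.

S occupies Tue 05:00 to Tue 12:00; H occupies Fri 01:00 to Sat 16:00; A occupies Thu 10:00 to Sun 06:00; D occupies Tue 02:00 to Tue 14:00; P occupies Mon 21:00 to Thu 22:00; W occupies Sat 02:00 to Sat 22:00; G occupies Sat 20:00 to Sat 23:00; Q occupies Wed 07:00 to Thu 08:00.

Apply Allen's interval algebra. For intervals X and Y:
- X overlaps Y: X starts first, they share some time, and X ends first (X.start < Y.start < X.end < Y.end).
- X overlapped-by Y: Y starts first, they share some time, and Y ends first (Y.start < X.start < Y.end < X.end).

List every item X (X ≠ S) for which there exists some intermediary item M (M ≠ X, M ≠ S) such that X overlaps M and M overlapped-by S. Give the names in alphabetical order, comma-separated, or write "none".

none

Target S = [Tue 05:00, Tue 12:00].
Intermediaries M with M overlapped-by S: none.
Union: none.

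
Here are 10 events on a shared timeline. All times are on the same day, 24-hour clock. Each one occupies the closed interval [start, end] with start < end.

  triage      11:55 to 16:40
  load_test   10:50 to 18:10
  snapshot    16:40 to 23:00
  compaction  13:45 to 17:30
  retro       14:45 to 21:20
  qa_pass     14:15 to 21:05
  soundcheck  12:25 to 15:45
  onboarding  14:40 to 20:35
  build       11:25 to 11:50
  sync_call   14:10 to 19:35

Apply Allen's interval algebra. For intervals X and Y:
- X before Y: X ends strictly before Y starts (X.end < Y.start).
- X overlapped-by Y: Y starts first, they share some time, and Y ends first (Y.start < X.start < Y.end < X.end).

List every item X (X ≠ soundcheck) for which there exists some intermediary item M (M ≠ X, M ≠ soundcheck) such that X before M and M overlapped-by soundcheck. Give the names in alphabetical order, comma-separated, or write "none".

build

Target soundcheck = [12:25, 15:45].
Intermediaries M with M overlapped-by soundcheck: compaction, onboarding, qa_pass, retro, sync_call.
Via compaction — items with X before compaction: build.
Via onboarding — items with X before onboarding: build.
Via qa_pass — items with X before qa_pass: build.
Via retro — items with X before retro: build.
Via sync_call — items with X before sync_call: build.
Union: build.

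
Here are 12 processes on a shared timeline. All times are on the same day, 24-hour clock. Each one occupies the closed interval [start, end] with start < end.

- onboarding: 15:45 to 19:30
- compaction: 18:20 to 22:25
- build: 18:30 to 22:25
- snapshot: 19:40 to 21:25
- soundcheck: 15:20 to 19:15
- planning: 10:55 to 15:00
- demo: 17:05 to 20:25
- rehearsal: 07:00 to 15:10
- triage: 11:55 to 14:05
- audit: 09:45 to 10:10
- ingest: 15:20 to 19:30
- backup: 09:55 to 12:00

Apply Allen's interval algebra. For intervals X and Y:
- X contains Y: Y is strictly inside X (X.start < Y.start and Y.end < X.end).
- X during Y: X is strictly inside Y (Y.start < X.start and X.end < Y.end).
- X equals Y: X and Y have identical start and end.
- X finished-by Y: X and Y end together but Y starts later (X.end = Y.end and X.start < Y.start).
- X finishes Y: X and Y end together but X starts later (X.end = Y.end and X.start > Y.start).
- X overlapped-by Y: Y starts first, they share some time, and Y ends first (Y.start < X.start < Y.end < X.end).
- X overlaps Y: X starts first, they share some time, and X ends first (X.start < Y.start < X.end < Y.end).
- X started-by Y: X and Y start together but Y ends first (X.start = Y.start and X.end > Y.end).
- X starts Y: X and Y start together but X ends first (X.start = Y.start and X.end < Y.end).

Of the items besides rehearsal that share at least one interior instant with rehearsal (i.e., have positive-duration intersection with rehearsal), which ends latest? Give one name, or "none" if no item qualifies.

planning

Target rehearsal = [07:00, 15:10].
audit [09:45, 10:10] → during → candidate.
backup [09:55, 12:00] → during → candidate.
build [18:30, 22:25] → after → excluded.
compaction [18:20, 22:25] → after → excluded.
demo [17:05, 20:25] → after → excluded.
ingest [15:20, 19:30] → after → excluded.
onboarding [15:45, 19:30] → after → excluded.
planning [10:55, 15:00] → during → candidate.
snapshot [19:40, 21:25] → after → excluded.
soundcheck [15:20, 19:15] → after → excluded.
triage [11:55, 14:05] → during → candidate.
Among candidates, latest end is 15:00 → planning.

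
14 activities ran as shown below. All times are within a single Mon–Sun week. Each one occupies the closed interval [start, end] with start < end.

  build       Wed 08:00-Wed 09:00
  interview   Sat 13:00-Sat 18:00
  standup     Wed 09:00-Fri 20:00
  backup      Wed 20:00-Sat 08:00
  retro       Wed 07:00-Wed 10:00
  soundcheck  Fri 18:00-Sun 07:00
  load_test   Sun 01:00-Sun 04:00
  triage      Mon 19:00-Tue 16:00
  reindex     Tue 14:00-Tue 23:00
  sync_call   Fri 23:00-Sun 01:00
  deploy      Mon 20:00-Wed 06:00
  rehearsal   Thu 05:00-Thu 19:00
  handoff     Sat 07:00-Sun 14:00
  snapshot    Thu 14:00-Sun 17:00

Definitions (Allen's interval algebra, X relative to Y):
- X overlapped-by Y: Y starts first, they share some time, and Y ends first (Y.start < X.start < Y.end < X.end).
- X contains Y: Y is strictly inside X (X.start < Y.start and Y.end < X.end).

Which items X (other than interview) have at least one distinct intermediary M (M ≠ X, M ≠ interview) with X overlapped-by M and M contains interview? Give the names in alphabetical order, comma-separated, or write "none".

handoff

Target interview = [Sat 13:00, Sat 18:00].
Intermediaries M with M contains interview: handoff, snapshot, soundcheck, sync_call.
Via handoff — items with X overlapped-by handoff: none.
Via snapshot — items with X overlapped-by snapshot: none.
Via soundcheck — items with X overlapped-by soundcheck: handoff.
Via sync_call — items with X overlapped-by sync_call: handoff.
Union: handoff.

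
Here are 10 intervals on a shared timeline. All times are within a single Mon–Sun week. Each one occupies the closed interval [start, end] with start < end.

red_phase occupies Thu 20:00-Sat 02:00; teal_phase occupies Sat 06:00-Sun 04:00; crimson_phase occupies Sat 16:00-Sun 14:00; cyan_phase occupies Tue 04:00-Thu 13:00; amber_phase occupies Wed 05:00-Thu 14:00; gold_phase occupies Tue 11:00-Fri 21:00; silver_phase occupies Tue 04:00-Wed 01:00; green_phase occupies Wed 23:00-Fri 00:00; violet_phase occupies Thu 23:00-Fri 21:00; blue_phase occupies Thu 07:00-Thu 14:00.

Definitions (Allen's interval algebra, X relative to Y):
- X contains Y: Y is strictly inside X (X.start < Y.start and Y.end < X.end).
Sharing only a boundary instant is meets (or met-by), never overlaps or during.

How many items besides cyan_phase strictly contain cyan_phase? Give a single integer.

0

Target cyan_phase = [Tue 04:00, Thu 13:00].
amber_phase [Wed 05:00, Thu 14:00] → overlapped-by → no.
blue_phase [Thu 07:00, Thu 14:00] → overlapped-by → no.
crimson_phase [Sat 16:00, Sun 14:00] → after → no.
gold_phase [Tue 11:00, Fri 21:00] → overlapped-by → no.
green_phase [Wed 23:00, Fri 00:00] → overlapped-by → no.
red_phase [Thu 20:00, Sat 02:00] → after → no.
silver_phase [Tue 04:00, Wed 01:00] → starts → no.
teal_phase [Sat 06:00, Sun 04:00] → after → no.
violet_phase [Thu 23:00, Fri 21:00] → after → no.
Total: 0.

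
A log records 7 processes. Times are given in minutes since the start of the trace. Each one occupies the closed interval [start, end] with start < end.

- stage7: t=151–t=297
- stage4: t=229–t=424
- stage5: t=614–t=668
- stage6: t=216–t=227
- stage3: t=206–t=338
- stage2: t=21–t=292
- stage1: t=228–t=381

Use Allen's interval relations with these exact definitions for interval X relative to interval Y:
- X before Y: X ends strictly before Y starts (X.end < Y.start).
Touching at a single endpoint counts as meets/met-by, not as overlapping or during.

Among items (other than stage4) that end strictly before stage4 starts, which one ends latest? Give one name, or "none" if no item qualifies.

Target stage4 = [t=229, t=424].
stage1 [t=228, t=381] → overlaps → excluded.
stage2 [t=21, t=292] → overlaps → excluded.
stage3 [t=206, t=338] → overlaps → excluded.
stage5 [t=614, t=668] → after → excluded.
stage6 [t=216, t=227] → before → candidate.
stage7 [t=151, t=297] → overlaps → excluded.
Among candidates, latest end is t=227 → stage6.

stage6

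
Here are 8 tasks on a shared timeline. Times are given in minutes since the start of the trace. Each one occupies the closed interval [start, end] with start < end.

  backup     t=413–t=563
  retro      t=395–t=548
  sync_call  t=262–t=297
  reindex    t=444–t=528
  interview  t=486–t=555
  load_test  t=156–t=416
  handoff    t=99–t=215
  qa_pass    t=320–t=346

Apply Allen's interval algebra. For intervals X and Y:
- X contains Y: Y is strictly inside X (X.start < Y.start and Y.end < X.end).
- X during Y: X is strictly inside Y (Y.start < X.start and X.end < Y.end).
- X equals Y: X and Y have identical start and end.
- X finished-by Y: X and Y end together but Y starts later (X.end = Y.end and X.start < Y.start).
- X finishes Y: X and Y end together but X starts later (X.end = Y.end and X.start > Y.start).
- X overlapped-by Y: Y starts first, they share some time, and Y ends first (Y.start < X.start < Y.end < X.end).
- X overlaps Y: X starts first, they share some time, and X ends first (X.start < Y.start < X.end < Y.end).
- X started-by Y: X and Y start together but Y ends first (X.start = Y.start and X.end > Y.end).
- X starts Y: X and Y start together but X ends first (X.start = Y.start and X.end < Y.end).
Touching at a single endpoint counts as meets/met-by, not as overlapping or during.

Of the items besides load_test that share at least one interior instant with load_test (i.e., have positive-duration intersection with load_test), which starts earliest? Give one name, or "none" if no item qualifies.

handoff

Target load_test = [t=156, t=416].
backup [t=413, t=563] → overlapped-by → candidate.
handoff [t=99, t=215] → overlaps → candidate.
interview [t=486, t=555] → after → excluded.
qa_pass [t=320, t=346] → during → candidate.
reindex [t=444, t=528] → after → excluded.
retro [t=395, t=548] → overlapped-by → candidate.
sync_call [t=262, t=297] → during → candidate.
Among candidates, earliest start is t=99 → handoff.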